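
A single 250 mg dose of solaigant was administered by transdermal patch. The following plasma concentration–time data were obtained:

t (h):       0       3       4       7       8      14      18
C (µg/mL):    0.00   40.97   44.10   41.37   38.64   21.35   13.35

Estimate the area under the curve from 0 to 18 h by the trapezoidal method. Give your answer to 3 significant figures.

AUC = 522 µg/mL·h

Trapezoidal AUC_0→18:
  [0→3]: (0.00+40.97)/2 × 3 = 61.455
  [3→4]: (40.97+44.10)/2 × 1 = 42.535
  [4→7]: (44.10+41.37)/2 × 3 = 128.205
  [7→8]: (41.37+38.64)/2 × 1 = 40.005
  [8→14]: (38.64+21.35)/2 × 6 = 179.97
  [14→18]: (21.35+13.35)/2 × 4 = 69.4
  Sum = 521.57 µg/mL·h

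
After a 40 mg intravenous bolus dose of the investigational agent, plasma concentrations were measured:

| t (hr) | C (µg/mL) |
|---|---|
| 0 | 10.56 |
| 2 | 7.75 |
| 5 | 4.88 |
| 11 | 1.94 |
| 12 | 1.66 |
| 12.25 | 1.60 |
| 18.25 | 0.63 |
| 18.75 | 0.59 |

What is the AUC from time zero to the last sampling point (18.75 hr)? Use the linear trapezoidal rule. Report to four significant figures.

Trapezoidal AUC_0→18.75:
  [0→2]: (10.56+7.75)/2 × 2 = 18.31
  [2→5]: (7.75+4.88)/2 × 3 = 18.945
  [5→11]: (4.88+1.94)/2 × 6 = 20.46
  [11→12]: (1.94+1.66)/2 × 1 = 1.8
  [12→12.25]: (1.66+1.60)/2 × 0.25 = 0.4075
  [12.25→18.25]: (1.60+0.63)/2 × 6 = 6.69
  [18.25→18.75]: (0.63+0.59)/2 × 0.5 = 0.305
  Sum = 66.9175 µg/mL·hr

AUC = 66.92 µg/mL·hr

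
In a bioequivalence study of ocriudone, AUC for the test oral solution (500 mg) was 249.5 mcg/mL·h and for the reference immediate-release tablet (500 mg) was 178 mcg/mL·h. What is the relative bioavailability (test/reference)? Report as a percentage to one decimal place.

F_rel = 140.2%

F_rel = (AUC_test/D_test) / (AUC_ref/D_ref)
      = (249.5/500) / (178/500)
      = 0.499 / 0.356 = 1.4017 = 140.17%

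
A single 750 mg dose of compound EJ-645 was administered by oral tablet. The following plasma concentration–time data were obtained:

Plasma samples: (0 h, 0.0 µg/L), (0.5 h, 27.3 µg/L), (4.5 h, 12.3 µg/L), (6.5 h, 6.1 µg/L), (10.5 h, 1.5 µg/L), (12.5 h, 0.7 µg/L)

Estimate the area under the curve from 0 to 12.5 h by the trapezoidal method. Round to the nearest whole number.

Trapezoidal AUC_0→12.5:
  [0→0.5]: (0.0+27.3)/2 × 0.5 = 6.825
  [0.5→4.5]: (27.3+12.3)/2 × 4 = 79.2
  [4.5→6.5]: (12.3+6.1)/2 × 2 = 18.4
  [6.5→10.5]: (6.1+1.5)/2 × 4 = 15.2
  [10.5→12.5]: (1.5+0.7)/2 × 2 = 2.2
  Sum = 121.825 µg/L·h

AUC = 122 µg/L·h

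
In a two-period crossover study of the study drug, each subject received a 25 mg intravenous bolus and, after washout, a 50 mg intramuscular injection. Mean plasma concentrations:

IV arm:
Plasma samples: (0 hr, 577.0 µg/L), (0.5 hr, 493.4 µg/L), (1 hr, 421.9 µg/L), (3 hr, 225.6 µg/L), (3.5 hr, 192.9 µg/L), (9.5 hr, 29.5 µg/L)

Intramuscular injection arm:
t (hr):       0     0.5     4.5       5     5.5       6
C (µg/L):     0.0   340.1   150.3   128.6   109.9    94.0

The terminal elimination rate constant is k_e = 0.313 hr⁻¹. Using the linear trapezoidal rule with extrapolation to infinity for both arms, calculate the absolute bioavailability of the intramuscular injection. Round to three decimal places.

Trapezoidal AUC_0→9.5 (IV):
  [0→0.5]: (577.0+493.4)/2 × 0.5 = 267.6
  [0.5→1]: (493.4+421.9)/2 × 0.5 = 228.825
  [1→3]: (421.9+225.6)/2 × 2 = 647.5
  [3→3.5]: (225.6+192.9)/2 × 0.5 = 104.625
  [3.5→9.5]: (192.9+29.5)/2 × 6 = 667.2
  Sum = 1915.75 µg/L·hr
IV tail: 29.5/0.313 = 94.249; AUC_iv,0→∞ = 1915.75 + 94.249 = 2009.999 µg/L·hr
Trapezoidal AUC_0→6 (intramuscular injection):
  [0→0.5]: (0.0+340.1)/2 × 0.5 = 85.025
  [0.5→4.5]: (340.1+150.3)/2 × 4 = 980.8
  [4.5→5]: (150.3+128.6)/2 × 0.5 = 69.725
  [5→5.5]: (128.6+109.9)/2 × 0.5 = 59.625
  [5.5→6]: (109.9+94.0)/2 × 0.5 = 50.975
  Sum = 1246.15 µg/L·hr
intramuscular injection tail: 94.0/0.313 = 300.319; AUC_ev,0→∞ = 1246.15 + 300.319 = 1546.469 µg/L·hr
F = (AUC_ev/D_ev)/(AUC_iv/D_iv) = (1546.469/50)/(2009.999/25) = 30.92938/80.39996 = 0.3847

F = 0.385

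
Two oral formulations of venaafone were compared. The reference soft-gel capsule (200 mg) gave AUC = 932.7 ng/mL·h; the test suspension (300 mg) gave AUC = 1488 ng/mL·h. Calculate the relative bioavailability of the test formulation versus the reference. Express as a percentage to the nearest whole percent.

F_rel = (AUC_test/D_test) / (AUC_ref/D_ref)
      = (1488/300) / (932.7/200)
      = 4.96 / 4.6635 = 1.0636 = 106.36%

F_rel = 106%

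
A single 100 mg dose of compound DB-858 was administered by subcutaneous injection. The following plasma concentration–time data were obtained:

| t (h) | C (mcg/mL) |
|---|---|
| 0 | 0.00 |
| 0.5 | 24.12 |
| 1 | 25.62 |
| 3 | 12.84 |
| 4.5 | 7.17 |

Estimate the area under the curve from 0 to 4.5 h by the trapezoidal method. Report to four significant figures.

AUC = 71.93 mcg/mL·h

Trapezoidal AUC_0→4.5:
  [0→0.5]: (0.00+24.12)/2 × 0.5 = 6.03
  [0.5→1]: (24.12+25.62)/2 × 0.5 = 12.435
  [1→3]: (25.62+12.84)/2 × 2 = 38.46
  [3→4.5]: (12.84+7.17)/2 × 1.5 = 15.0075
  Sum = 71.9325 mcg/mL·h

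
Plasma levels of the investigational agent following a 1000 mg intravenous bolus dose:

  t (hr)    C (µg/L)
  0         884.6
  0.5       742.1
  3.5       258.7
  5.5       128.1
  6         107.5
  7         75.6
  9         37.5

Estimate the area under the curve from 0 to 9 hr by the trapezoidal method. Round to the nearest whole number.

Trapezoidal AUC_0→9:
  [0→0.5]: (884.6+742.1)/2 × 0.5 = 406.675
  [0.5→3.5]: (742.1+258.7)/2 × 3 = 1501.2
  [3.5→5.5]: (258.7+128.1)/2 × 2 = 386.8
  [5.5→6]: (128.1+107.5)/2 × 0.5 = 58.9
  [6→7]: (107.5+75.6)/2 × 1 = 91.55
  [7→9]: (75.6+37.5)/2 × 2 = 113.1
  Sum = 2558.225 µg/L·hr

AUC = 2558 µg/L·hr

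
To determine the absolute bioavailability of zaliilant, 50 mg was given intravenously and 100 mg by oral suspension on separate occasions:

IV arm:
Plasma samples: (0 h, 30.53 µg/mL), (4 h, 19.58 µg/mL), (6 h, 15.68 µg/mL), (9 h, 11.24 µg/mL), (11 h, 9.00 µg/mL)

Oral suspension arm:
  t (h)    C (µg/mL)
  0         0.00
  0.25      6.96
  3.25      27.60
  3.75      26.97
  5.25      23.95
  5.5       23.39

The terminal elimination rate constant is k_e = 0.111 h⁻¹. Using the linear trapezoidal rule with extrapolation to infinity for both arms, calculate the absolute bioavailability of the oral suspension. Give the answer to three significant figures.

Trapezoidal AUC_0→11 (IV):
  [0→4]: (30.53+19.58)/2 × 4 = 100.22
  [4→6]: (19.58+15.68)/2 × 2 = 35.26
  [6→9]: (15.68+11.24)/2 × 3 = 40.38
  [9→11]: (11.24+9.00)/2 × 2 = 20.24
  Sum = 196.1 µg/mL·h
IV tail: 9.00/0.111 = 81.081; AUC_iv,0→∞ = 196.1 + 81.081 = 277.181 µg/mL·h
Trapezoidal AUC_0→5.5 (oral suspension):
  [0→0.25]: (0.00+6.96)/2 × 0.25 = 0.87
  [0.25→3.25]: (6.96+27.60)/2 × 3 = 51.84
  [3.25→3.75]: (27.60+26.97)/2 × 0.5 = 13.6425
  [3.75→5.25]: (26.97+23.95)/2 × 1.5 = 38.19
  [5.25→5.5]: (23.95+23.39)/2 × 0.25 = 5.9175
  Sum = 110.46 µg/mL·h
oral suspension tail: 23.39/0.111 = 210.721; AUC_ev,0→∞ = 110.46 + 210.721 = 321.181 µg/mL·h
F = (AUC_ev/D_ev)/(AUC_iv/D_iv) = (321.181/100)/(277.181/50) = 3.21181/5.54362 = 0.5794

F = 0.579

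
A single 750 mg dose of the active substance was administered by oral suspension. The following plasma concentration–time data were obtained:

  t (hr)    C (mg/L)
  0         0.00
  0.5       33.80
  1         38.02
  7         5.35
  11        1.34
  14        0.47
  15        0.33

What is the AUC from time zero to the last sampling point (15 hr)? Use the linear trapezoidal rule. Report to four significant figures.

Trapezoidal AUC_0→15:
  [0→0.5]: (0.00+33.80)/2 × 0.5 = 8.45
  [0.5→1]: (33.80+38.02)/2 × 0.5 = 17.955
  [1→7]: (38.02+5.35)/2 × 6 = 130.11
  [7→11]: (5.35+1.34)/2 × 4 = 13.38
  [11→14]: (1.34+0.47)/2 × 3 = 2.715
  [14→15]: (0.47+0.33)/2 × 1 = 0.4
  Sum = 173.01 mg/L·hr

AUC = 173.0 mg/L·hr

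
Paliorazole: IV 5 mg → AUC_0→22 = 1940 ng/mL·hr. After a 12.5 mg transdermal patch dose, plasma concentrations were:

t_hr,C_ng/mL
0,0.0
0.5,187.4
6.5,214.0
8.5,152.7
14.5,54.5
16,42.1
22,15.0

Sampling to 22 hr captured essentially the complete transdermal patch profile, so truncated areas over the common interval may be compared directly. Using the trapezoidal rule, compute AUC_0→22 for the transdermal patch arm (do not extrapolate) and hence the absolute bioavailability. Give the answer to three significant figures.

F = 0.512

Trapezoidal AUC_0→22 (transdermal patch):
  [0→0.5]: (0.0+187.4)/2 × 0.5 = 46.85
  [0.5→6.5]: (187.4+214.0)/2 × 6 = 1204.2
  [6.5→8.5]: (214.0+152.7)/2 × 2 = 366.7
  [8.5→14.5]: (152.7+54.5)/2 × 6 = 621.6
  [14.5→16]: (54.5+42.1)/2 × 1.5 = 72.45
  [16→22]: (42.1+15.0)/2 × 6 = 171.3
  Sum = 2483.1 ng/mL·hr
F = (AUC_ev/D_ev)/(AUC_iv/D_iv) = (2483.1/12.5)/(1940/5) = 198.648/388 = 0.5120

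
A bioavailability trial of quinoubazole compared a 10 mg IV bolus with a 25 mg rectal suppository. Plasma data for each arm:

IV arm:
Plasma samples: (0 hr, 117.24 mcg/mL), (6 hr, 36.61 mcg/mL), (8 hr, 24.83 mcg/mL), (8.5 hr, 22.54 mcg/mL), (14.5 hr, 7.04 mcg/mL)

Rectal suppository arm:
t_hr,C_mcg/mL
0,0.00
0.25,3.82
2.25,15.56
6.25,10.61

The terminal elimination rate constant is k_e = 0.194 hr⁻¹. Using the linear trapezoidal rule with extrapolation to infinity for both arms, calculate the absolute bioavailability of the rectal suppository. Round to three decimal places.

F = 0.077

Trapezoidal AUC_0→14.5 (IV):
  [0→6]: (117.24+36.61)/2 × 6 = 461.55
  [6→8]: (36.61+24.83)/2 × 2 = 61.44
  [8→8.5]: (24.83+22.54)/2 × 0.5 = 11.8425
  [8.5→14.5]: (22.54+7.04)/2 × 6 = 88.74
  Sum = 623.5725 mcg/mL·hr
IV tail: 7.04/0.194 = 36.289; AUC_iv,0→∞ = 623.5725 + 36.289 = 659.8615 mcg/mL·hr
Trapezoidal AUC_0→6.25 (rectal suppository):
  [0→0.25]: (0.00+3.82)/2 × 0.25 = 0.4775
  [0.25→2.25]: (3.82+15.56)/2 × 2 = 19.38
  [2.25→6.25]: (15.56+10.61)/2 × 4 = 52.34
  Sum = 72.1975 mcg/mL·hr
rectal suppository tail: 10.61/0.194 = 54.691; AUC_ev,0→∞ = 72.1975 + 54.691 = 126.8885 mcg/mL·hr
F = (AUC_ev/D_ev)/(AUC_iv/D_iv) = (126.8885/25)/(659.8615/10) = 5.07554/65.98615 = 0.0769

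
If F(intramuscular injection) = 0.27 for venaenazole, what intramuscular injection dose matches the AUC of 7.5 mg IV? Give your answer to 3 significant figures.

D_intramuscular = 27.8 mg

For equal systemic exposure: F × D_ev = D_iv
D_ev = D_iv / F = 7.5 / 0.27 = 27.7778 mg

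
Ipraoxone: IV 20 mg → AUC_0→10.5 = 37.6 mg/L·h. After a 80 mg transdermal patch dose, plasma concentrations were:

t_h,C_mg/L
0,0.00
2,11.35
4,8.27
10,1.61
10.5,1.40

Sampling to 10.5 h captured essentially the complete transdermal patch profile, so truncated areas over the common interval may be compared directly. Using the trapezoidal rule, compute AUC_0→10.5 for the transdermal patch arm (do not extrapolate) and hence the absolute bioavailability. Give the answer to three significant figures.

F = 0.408

Trapezoidal AUC_0→10.5 (transdermal patch):
  [0→2]: (0.00+11.35)/2 × 2 = 11.35
  [2→4]: (11.35+8.27)/2 × 2 = 19.62
  [4→10]: (8.27+1.61)/2 × 6 = 29.64
  [10→10.5]: (1.61+1.40)/2 × 0.5 = 0.7525
  Sum = 61.3625 mg/L·h
F = (AUC_ev/D_ev)/(AUC_iv/D_iv) = (61.3625/80)/(37.6/20) = 0.76703125/1.88 = 0.4080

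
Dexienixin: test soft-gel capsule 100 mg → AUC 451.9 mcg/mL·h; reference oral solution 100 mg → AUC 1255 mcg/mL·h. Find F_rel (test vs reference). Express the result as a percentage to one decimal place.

F_rel = 36.0%

F_rel = (AUC_test/D_test) / (AUC_ref/D_ref)
      = (451.9/100) / (1255/100)
      = 4.519 / 12.55 = 0.3601 = 36.01%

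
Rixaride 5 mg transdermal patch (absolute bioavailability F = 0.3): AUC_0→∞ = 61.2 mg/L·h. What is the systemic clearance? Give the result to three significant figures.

CL = 0.0245 L/h

CL = F × Dose / AUC_0→∞
   = 0.3 × 5 / 61.2 = 0.0245098 L/h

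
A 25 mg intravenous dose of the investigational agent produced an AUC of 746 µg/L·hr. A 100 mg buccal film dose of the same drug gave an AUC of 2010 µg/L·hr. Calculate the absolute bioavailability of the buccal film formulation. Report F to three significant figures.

F = 0.674

F = (AUC_ev / D_ev) / (AUC_iv / D_iv)
  = (2010/100) / (746/25)
  = 20.1 / 29.84 = 0.6736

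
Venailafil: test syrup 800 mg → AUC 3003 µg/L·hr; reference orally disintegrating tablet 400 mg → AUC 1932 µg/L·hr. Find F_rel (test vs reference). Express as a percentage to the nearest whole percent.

F_rel = 78%

F_rel = (AUC_test/D_test) / (AUC_ref/D_ref)
      = (3003/800) / (1932/400)
      = 3.75375 / 4.83 = 0.7772 = 77.72%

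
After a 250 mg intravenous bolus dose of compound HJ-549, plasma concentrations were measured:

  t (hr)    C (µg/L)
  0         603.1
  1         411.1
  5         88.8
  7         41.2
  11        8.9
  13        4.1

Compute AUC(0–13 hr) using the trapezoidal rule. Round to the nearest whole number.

Trapezoidal AUC_0→13:
  [0→1]: (603.1+411.1)/2 × 1 = 507.1
  [1→5]: (411.1+88.8)/2 × 4 = 999.8
  [5→7]: (88.8+41.2)/2 × 2 = 130.0
  [7→11]: (41.2+8.9)/2 × 4 = 100.2
  [11→13]: (8.9+4.1)/2 × 2 = 13.0
  Sum = 1750.1 µg/L·hr

AUC = 1750 µg/L·hr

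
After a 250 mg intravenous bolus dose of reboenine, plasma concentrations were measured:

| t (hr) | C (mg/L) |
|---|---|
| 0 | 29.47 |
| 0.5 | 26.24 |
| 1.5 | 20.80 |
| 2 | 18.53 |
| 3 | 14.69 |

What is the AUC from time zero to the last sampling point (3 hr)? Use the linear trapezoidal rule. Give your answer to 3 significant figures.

Trapezoidal AUC_0→3:
  [0→0.5]: (29.47+26.24)/2 × 0.5 = 13.9275
  [0.5→1.5]: (26.24+20.80)/2 × 1 = 23.52
  [1.5→2]: (20.80+18.53)/2 × 0.5 = 9.8325
  [2→3]: (18.53+14.69)/2 × 1 = 16.61
  Sum = 63.89 mg/L·hr

AUC = 63.9 mg/L·hr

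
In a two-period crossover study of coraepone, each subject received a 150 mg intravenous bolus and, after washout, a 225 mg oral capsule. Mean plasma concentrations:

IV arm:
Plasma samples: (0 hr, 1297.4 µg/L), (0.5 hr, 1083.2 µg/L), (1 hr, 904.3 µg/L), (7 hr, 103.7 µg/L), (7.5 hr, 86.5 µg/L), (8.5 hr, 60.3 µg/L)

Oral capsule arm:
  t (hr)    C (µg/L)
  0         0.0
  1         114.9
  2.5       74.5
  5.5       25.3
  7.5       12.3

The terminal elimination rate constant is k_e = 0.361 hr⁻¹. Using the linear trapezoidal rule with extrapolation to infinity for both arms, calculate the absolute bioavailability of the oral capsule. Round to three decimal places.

F = 0.064

Trapezoidal AUC_0→8.5 (IV):
  [0→0.5]: (1297.4+1083.2)/2 × 0.5 = 595.15
  [0.5→1]: (1083.2+904.3)/2 × 0.5 = 496.875
  [1→7]: (904.3+103.7)/2 × 6 = 3024.0
  [7→7.5]: (103.7+86.5)/2 × 0.5 = 47.55
  [7.5→8.5]: (86.5+60.3)/2 × 1 = 73.4
  Sum = 4236.975 µg/L·hr
IV tail: 60.3/0.361 = 167.036; AUC_iv,0→∞ = 4236.975 + 167.036 = 4404.011 µg/L·hr
Trapezoidal AUC_0→7.5 (oral capsule):
  [0→1]: (0.0+114.9)/2 × 1 = 57.45
  [1→2.5]: (114.9+74.5)/2 × 1.5 = 142.05
  [2.5→5.5]: (74.5+25.3)/2 × 3 = 149.7
  [5.5→7.5]: (25.3+12.3)/2 × 2 = 37.6
  Sum = 386.8 µg/L·hr
oral capsule tail: 12.3/0.361 = 34.072; AUC_ev,0→∞ = 386.8 + 34.072 = 420.872 µg/L·hr
F = (AUC_ev/D_ev)/(AUC_iv/D_iv) = (420.872/225)/(4404.011/150) = 1.87054/29.3601 = 0.0637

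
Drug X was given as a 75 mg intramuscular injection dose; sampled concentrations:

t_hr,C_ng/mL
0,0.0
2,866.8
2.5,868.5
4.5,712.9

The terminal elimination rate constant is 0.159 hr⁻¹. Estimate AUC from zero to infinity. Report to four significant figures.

Trapezoidal AUC_0→4.5:
  [0→2]: (0.0+866.8)/2 × 2 = 866.8
  [2→2.5]: (866.8+868.5)/2 × 0.5 = 433.825
  [2.5→4.5]: (868.5+712.9)/2 × 2 = 1581.4
  Sum = 2882.025 ng/mL·hr
Extrapolated tail: C_last / k_e = 712.9 / 0.159 = 4483.648
AUC_0→∞ = 2882.025 + 4483.648 = 7365.673 ng/mL·hr

AUC = 7366 ng/mL·hr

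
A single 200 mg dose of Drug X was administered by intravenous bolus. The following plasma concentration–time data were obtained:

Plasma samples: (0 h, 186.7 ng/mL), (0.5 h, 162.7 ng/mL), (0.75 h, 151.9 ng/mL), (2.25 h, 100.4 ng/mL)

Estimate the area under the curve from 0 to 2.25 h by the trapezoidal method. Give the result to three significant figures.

Trapezoidal AUC_0→2.25:
  [0→0.5]: (186.7+162.7)/2 × 0.5 = 87.35
  [0.5→0.75]: (162.7+151.9)/2 × 0.25 = 39.325
  [0.75→2.25]: (151.9+100.4)/2 × 1.5 = 189.225
  Sum = 315.9 ng/mL·h

AUC = 316 ng/mL·h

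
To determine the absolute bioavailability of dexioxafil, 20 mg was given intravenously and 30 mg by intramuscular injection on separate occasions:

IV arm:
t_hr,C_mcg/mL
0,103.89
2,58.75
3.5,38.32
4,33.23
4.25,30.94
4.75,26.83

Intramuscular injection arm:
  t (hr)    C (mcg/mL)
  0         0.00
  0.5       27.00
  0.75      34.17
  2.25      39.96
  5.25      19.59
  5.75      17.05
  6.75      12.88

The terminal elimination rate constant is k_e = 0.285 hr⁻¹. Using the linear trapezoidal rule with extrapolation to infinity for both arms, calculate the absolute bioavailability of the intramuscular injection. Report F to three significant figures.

Trapezoidal AUC_0→4.75 (IV):
  [0→2]: (103.89+58.75)/2 × 2 = 162.64
  [2→3.5]: (58.75+38.32)/2 × 1.5 = 72.8025
  [3.5→4]: (38.32+33.23)/2 × 0.5 = 17.8875
  [4→4.25]: (33.23+30.94)/2 × 0.25 = 8.02125
  [4.25→4.75]: (30.94+26.83)/2 × 0.5 = 14.4425
  Sum = 275.79375 mcg/mL·hr
IV tail: 26.83/0.285 = 94.140; AUC_iv,0→∞ = 275.79375 + 94.140 = 369.93375 mcg/mL·hr
Trapezoidal AUC_0→6.75 (intramuscular injection):
  [0→0.5]: (0.00+27.00)/2 × 0.5 = 6.75
  [0.5→0.75]: (27.00+34.17)/2 × 0.25 = 7.64625
  [0.75→2.25]: (34.17+39.96)/2 × 1.5 = 55.5975
  [2.25→5.25]: (39.96+19.59)/2 × 3 = 89.325
  [5.25→5.75]: (19.59+17.05)/2 × 0.5 = 9.16
  [5.75→6.75]: (17.05+12.88)/2 × 1 = 14.965
  Sum = 183.44375 mcg/mL·hr
intramuscular injection tail: 12.88/0.285 = 45.193; AUC_ev,0→∞ = 183.44375 + 45.193 = 228.63675 mcg/mL·hr
F = (AUC_ev/D_ev)/(AUC_iv/D_iv) = (228.63675/30)/(369.93375/20) = 7.621225/18.4967 = 0.4120

F = 0.412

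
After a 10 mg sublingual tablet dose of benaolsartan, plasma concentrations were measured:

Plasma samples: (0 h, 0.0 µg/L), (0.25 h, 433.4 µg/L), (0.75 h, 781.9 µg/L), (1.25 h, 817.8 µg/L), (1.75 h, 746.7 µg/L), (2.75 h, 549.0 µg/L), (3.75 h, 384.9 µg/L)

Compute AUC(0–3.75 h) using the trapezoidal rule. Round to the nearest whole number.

Trapezoidal AUC_0→3.75:
  [0→0.25]: (0.0+433.4)/2 × 0.25 = 54.175
  [0.25→0.75]: (433.4+781.9)/2 × 0.5 = 303.825
  [0.75→1.25]: (781.9+817.8)/2 × 0.5 = 399.925
  [1.25→1.75]: (817.8+746.7)/2 × 0.5 = 391.125
  [1.75→2.75]: (746.7+549.0)/2 × 1 = 647.85
  [2.75→3.75]: (549.0+384.9)/2 × 1 = 466.95
  Sum = 2263.85 µg/L·h

AUC = 2264 µg/L·h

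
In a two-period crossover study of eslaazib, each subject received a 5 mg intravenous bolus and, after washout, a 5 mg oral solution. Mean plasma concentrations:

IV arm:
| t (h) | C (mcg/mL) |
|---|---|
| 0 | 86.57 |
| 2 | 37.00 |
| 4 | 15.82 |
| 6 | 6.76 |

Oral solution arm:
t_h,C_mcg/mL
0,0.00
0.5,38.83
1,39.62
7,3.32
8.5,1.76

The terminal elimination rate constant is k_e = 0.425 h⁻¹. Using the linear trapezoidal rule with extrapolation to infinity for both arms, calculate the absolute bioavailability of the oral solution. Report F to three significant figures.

F = 0.773

Trapezoidal AUC_0→6 (IV):
  [0→2]: (86.57+37.00)/2 × 2 = 123.57
  [2→4]: (37.00+15.82)/2 × 2 = 52.82
  [4→6]: (15.82+6.76)/2 × 2 = 22.58
  Sum = 198.97 mcg/mL·h
IV tail: 6.76/0.425 = 15.906; AUC_iv,0→∞ = 198.97 + 15.906 = 214.876 mcg/mL·h
Trapezoidal AUC_0→8.5 (oral solution):
  [0→0.5]: (0.00+38.83)/2 × 0.5 = 9.7075
  [0.5→1]: (38.83+39.62)/2 × 0.5 = 19.6125
  [1→7]: (39.62+3.32)/2 × 6 = 128.82
  [7→8.5]: (3.32+1.76)/2 × 1.5 = 3.81
  Sum = 161.95 mcg/mL·h
oral solution tail: 1.76/0.425 = 4.141; AUC_ev,0→∞ = 161.95 + 4.141 = 166.091 mcg/mL·h
F = (AUC_ev/D_ev)/(AUC_iv/D_iv) = (166.091/5)/(214.876/5) = 33.2182/42.9752 = 0.7730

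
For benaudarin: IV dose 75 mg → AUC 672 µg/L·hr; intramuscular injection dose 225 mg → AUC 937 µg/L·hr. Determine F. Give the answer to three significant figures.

F = 0.465

F = (AUC_ev / D_ev) / (AUC_iv / D_iv)
  = (937/225) / (672/75)
  = 4.16444 / 8.96 = 0.4648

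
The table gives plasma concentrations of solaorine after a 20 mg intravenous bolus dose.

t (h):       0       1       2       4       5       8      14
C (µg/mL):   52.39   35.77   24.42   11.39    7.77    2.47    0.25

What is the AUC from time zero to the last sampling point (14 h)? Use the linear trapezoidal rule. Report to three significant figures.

AUC = 143 µg/mL·h

Trapezoidal AUC_0→14:
  [0→1]: (52.39+35.77)/2 × 1 = 44.08
  [1→2]: (35.77+24.42)/2 × 1 = 30.095
  [2→4]: (24.42+11.39)/2 × 2 = 35.81
  [4→5]: (11.39+7.77)/2 × 1 = 9.58
  [5→8]: (7.77+2.47)/2 × 3 = 15.36
  [8→14]: (2.47+0.25)/2 × 6 = 8.16
  Sum = 143.085 µg/mL·h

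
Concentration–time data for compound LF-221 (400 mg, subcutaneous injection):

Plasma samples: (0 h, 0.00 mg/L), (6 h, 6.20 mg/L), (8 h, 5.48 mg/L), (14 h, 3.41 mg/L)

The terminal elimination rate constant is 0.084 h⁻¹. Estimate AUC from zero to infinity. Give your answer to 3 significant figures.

Trapezoidal AUC_0→14:
  [0→6]: (0.00+6.20)/2 × 6 = 18.6
  [6→8]: (6.20+5.48)/2 × 2 = 11.68
  [8→14]: (5.48+3.41)/2 × 6 = 26.67
  Sum = 56.95 mg/L·h
Extrapolated tail: C_last / k_e = 3.41 / 0.084 = 40.595
AUC_0→∞ = 56.95 + 40.595 = 97.545 mg/L·h

AUC = 97.5 mg/L·h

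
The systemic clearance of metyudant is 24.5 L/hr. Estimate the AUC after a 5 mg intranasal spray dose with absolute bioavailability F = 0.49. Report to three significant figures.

AUC = 0.100 mg/L·hr

AUC_0→∞ = F × Dose / CL
        = 0.49 × 5 / 24.5 = 0.1 mg/L·hr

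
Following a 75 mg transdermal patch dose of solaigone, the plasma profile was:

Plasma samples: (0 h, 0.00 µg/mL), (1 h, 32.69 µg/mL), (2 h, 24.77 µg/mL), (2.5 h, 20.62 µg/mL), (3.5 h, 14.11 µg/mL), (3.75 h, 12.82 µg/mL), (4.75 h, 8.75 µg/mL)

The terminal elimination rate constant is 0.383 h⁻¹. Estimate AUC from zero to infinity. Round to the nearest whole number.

AUC = 111 µg/mL·h

Trapezoidal AUC_0→4.75:
  [0→1]: (0.00+32.69)/2 × 1 = 16.345
  [1→2]: (32.69+24.77)/2 × 1 = 28.73
  [2→2.5]: (24.77+20.62)/2 × 0.5 = 11.3475
  [2.5→3.5]: (20.62+14.11)/2 × 1 = 17.365
  [3.5→3.75]: (14.11+12.82)/2 × 0.25 = 3.36625
  [3.75→4.75]: (12.82+8.75)/2 × 1 = 10.785
  Sum = 87.93875 µg/mL·h
Extrapolated tail: C_last / k_e = 8.75 / 0.383 = 22.846
AUC_0→∞ = 87.93875 + 22.846 = 110.78475 µg/mL·h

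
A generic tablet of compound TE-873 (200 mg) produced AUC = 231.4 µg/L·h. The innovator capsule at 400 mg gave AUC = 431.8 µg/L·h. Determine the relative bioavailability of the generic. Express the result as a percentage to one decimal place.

F_rel = (AUC_test/D_test) / (AUC_ref/D_ref)
      = (231.4/200) / (431.8/400)
      = 1.157 / 1.0795 = 1.0718 = 107.18%

F_rel = 107.2%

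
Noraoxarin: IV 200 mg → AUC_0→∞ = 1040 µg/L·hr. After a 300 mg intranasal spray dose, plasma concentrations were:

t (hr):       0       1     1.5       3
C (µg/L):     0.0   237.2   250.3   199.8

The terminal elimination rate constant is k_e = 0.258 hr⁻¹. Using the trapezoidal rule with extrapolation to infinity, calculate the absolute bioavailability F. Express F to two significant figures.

Trapezoidal AUC_0→3 (intranasal spray):
  [0→1]: (0.0+237.2)/2 × 1 = 118.6
  [1→1.5]: (237.2+250.3)/2 × 0.5 = 121.875
  [1.5→3]: (250.3+199.8)/2 × 1.5 = 337.575
  Sum = 578.05 µg/L·hr
Tail: C_last/k_e = 199.8/0.258 = 774.419
AUC_0→∞ (intranasal spray) = 578.05 + 774.419 = 1352.469 µg/L·hr
F = (AUC_ev/D_ev)/(AUC_iv/D_iv) = (1352.469/300)/(1040/200) = 4.50823/5.2 = 0.8670

F = 0.87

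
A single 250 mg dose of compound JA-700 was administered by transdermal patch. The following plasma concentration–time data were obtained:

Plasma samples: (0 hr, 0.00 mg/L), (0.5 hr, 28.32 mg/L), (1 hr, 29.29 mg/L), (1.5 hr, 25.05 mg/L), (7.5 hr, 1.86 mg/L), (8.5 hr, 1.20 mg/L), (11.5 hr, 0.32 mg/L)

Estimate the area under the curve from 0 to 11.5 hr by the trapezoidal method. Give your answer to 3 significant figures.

AUC = 120 mg/L·hr

Trapezoidal AUC_0→11.5:
  [0→0.5]: (0.00+28.32)/2 × 0.5 = 7.08
  [0.5→1]: (28.32+29.29)/2 × 0.5 = 14.4025
  [1→1.5]: (29.29+25.05)/2 × 0.5 = 13.585
  [1.5→7.5]: (25.05+1.86)/2 × 6 = 80.73
  [7.5→8.5]: (1.86+1.20)/2 × 1 = 1.53
  [8.5→11.5]: (1.20+0.32)/2 × 3 = 2.28
  Sum = 119.6075 mg/L·hr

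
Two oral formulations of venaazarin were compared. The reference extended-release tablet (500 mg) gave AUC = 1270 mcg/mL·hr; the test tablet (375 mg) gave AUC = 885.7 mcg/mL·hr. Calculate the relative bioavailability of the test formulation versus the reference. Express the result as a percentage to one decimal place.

F_rel = (AUC_test/D_test) / (AUC_ref/D_ref)
      = (885.7/375) / (1270/500)
      = 2.36187 / 2.54 = 0.9299 = 92.99%

F_rel = 93.0%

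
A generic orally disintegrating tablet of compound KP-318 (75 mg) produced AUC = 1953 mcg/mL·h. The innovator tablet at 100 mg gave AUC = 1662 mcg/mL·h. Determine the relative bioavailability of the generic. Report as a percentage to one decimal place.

F_rel = (AUC_test/D_test) / (AUC_ref/D_ref)
      = (1953/75) / (1662/100)
      = 26.04 / 16.62 = 1.5668 = 156.68%

F_rel = 156.7%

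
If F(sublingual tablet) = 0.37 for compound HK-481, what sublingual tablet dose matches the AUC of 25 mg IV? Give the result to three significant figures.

D_sublingual = 67.6 mg

For equal systemic exposure: F × D_ev = D_iv
D_ev = D_iv / F = 25 / 0.37 = 67.5676 mg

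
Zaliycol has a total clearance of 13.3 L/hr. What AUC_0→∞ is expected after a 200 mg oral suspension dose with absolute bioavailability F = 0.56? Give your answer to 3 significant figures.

AUC_0→∞ = F × Dose / CL
        = 0.56 × 200 / 13.3 = 8.42105 mg/L·hr

AUC = 8.42 mg/L·hr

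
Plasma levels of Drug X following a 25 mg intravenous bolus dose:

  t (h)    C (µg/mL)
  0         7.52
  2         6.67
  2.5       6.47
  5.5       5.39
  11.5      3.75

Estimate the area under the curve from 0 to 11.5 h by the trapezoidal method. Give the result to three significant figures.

AUC = 62.7 µg/mL·h

Trapezoidal AUC_0→11.5:
  [0→2]: (7.52+6.67)/2 × 2 = 14.19
  [2→2.5]: (6.67+6.47)/2 × 0.5 = 3.285
  [2.5→5.5]: (6.47+5.39)/2 × 3 = 17.79
  [5.5→11.5]: (5.39+3.75)/2 × 6 = 27.42
  Sum = 62.685 µg/mL·h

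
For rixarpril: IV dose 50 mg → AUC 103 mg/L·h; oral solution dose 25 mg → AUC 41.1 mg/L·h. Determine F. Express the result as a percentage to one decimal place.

F = 79.8%

F = (AUC_ev / D_ev) / (AUC_iv / D_iv)
  = (41.1/25) / (103/50)
  = 1.644 / 2.06 = 0.7981
  = 79.81%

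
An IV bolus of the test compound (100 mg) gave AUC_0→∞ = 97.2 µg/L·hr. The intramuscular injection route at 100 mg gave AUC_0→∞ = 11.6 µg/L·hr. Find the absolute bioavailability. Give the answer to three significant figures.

F = 0.119

F = (AUC_ev / D_ev) / (AUC_iv / D_iv)
  = (11.6/100) / (97.2/100)
  = 0.116 / 0.972 = 0.1193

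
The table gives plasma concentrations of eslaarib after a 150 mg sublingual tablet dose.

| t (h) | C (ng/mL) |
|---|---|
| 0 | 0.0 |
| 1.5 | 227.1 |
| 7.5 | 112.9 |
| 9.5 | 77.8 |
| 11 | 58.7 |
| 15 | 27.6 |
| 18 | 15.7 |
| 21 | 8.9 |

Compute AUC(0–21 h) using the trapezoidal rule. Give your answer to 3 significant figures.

AUC = 1760 ng/mL·h

Trapezoidal AUC_0→21:
  [0→1.5]: (0.0+227.1)/2 × 1.5 = 170.325
  [1.5→7.5]: (227.1+112.9)/2 × 6 = 1020.0
  [7.5→9.5]: (112.9+77.8)/2 × 2 = 190.7
  [9.5→11]: (77.8+58.7)/2 × 1.5 = 102.375
  [11→15]: (58.7+27.6)/2 × 4 = 172.6
  [15→18]: (27.6+15.7)/2 × 3 = 64.95
  [18→21]: (15.7+8.9)/2 × 3 = 36.9
  Sum = 1757.85 ng/mL·h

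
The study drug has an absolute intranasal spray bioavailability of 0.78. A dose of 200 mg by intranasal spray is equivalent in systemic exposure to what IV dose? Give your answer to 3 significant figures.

Systemic exposure from an extravascular dose = F × D_ev, so the equivalent IV dose is F × D_ev.
D_iv = F × D_ev = 0.78 × 200 = 156 mg

D_iv = 156 mg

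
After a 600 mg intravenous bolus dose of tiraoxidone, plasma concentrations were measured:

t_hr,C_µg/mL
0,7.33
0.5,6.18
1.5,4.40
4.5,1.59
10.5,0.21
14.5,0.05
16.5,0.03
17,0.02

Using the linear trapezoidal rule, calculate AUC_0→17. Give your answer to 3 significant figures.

AUC = 23.7 µg/mL·hr

Trapezoidal AUC_0→17:
  [0→0.5]: (7.33+6.18)/2 × 0.5 = 3.3775
  [0.5→1.5]: (6.18+4.40)/2 × 1 = 5.29
  [1.5→4.5]: (4.40+1.59)/2 × 3 = 8.985
  [4.5→10.5]: (1.59+0.21)/2 × 6 = 5.4
  [10.5→14.5]: (0.21+0.05)/2 × 4 = 0.52
  [14.5→16.5]: (0.05+0.03)/2 × 2 = 0.08
  [16.5→17]: (0.03+0.02)/2 × 0.5 = 0.0125
  Sum = 23.665 µg/mL·hr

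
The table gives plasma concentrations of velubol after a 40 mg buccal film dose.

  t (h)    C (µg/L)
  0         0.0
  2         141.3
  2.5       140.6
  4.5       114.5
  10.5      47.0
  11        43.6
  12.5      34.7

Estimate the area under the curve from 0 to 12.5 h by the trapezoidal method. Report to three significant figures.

Trapezoidal AUC_0→12.5:
  [0→2]: (0.0+141.3)/2 × 2 = 141.3
  [2→2.5]: (141.3+140.6)/2 × 0.5 = 70.475
  [2.5→4.5]: (140.6+114.5)/2 × 2 = 255.1
  [4.5→10.5]: (114.5+47.0)/2 × 6 = 484.5
  [10.5→11]: (47.0+43.6)/2 × 0.5 = 22.65
  [11→12.5]: (43.6+34.7)/2 × 1.5 = 58.725
  Sum = 1032.75 µg/L·h

AUC = 1030 µg/L·h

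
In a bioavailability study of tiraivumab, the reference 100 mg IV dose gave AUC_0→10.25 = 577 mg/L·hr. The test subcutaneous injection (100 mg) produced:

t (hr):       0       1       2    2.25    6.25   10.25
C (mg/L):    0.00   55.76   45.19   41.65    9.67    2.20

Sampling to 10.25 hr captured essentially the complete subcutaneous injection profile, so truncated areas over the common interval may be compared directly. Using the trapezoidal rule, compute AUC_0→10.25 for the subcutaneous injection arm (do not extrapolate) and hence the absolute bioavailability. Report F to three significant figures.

F = 0.374

Trapezoidal AUC_0→10.25 (subcutaneous injection):
  [0→1]: (0.00+55.76)/2 × 1 = 27.88
  [1→2]: (55.76+45.19)/2 × 1 = 50.475
  [2→2.25]: (45.19+41.65)/2 × 0.25 = 10.855
  [2.25→6.25]: (41.65+9.67)/2 × 4 = 102.64
  [6.25→10.25]: (9.67+2.20)/2 × 4 = 23.74
  Sum = 215.59 mg/L·hr
F = (AUC_ev/D_ev)/(AUC_iv/D_iv) = (215.59/100)/(577/100) = 2.1559/5.77 = 0.3736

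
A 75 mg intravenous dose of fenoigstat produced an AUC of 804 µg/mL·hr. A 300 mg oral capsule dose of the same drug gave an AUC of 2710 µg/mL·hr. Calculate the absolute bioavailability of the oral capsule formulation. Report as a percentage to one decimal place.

F = 84.3%

F = (AUC_ev / D_ev) / (AUC_iv / D_iv)
  = (2710/300) / (804/75)
  = 9.03333 / 10.72 = 0.8427
  = 84.27%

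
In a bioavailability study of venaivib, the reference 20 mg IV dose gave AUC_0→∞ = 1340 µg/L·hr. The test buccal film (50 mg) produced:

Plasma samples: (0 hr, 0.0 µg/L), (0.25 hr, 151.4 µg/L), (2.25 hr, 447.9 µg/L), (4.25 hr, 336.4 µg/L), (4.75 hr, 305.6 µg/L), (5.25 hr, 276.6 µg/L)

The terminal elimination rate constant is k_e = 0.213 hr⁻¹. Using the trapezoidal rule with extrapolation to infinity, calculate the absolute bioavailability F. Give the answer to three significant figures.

Trapezoidal AUC_0→5.25 (buccal film):
  [0→0.25]: (0.0+151.4)/2 × 0.25 = 18.925
  [0.25→2.25]: (151.4+447.9)/2 × 2 = 599.3
  [2.25→4.25]: (447.9+336.4)/2 × 2 = 784.3
  [4.25→4.75]: (336.4+305.6)/2 × 0.5 = 160.5
  [4.75→5.25]: (305.6+276.6)/2 × 0.5 = 145.55
  Sum = 1708.575 µg/L·hr
Tail: C_last/k_e = 276.6/0.213 = 1298.592
AUC_0→∞ (buccal film) = 1708.575 + 1298.592 = 3007.167 µg/L·hr
F = (AUC_ev/D_ev)/(AUC_iv/D_iv) = (3007.167/50)/(1340/20) = 60.14334/67 = 0.8977

F = 0.898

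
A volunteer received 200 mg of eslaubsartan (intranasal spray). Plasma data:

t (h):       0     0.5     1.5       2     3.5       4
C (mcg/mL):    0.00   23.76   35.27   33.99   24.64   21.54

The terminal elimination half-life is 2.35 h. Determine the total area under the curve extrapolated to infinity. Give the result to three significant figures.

AUC = 181 mcg/mL·h

Trapezoidal AUC_0→4:
  [0→0.5]: (0.00+23.76)/2 × 0.5 = 5.94
  [0.5→1.5]: (23.76+35.27)/2 × 1 = 29.515
  [1.5→2]: (35.27+33.99)/2 × 0.5 = 17.315
  [2→3.5]: (33.99+24.64)/2 × 1.5 = 43.9725
  [3.5→4]: (24.64+21.54)/2 × 0.5 = 11.545
  Sum = 108.2875 mcg/mL·h
k_e = ln2 / t½ = 0.693147 / 2.35 = 0.2950 h^-1
Extrapolated tail: C_last / k_e = 21.54 / 0.295 = 73.017
AUC_0→∞ = 108.2875 + 73.017 = 181.3045 mcg/mL·h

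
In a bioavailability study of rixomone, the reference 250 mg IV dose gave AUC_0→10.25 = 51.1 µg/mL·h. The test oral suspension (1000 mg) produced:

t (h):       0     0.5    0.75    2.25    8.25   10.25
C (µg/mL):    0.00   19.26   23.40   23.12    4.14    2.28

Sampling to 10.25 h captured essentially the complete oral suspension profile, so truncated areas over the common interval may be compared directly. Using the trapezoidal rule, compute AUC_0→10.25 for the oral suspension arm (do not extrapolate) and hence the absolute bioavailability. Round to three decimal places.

Trapezoidal AUC_0→10.25 (oral suspension):
  [0→0.5]: (0.00+19.26)/2 × 0.5 = 4.815
  [0.5→0.75]: (19.26+23.40)/2 × 0.25 = 5.3325
  [0.75→2.25]: (23.40+23.12)/2 × 1.5 = 34.89
  [2.25→8.25]: (23.12+4.14)/2 × 6 = 81.78
  [8.25→10.25]: (4.14+2.28)/2 × 2 = 6.42
  Sum = 133.2375 µg/mL·h
F = (AUC_ev/D_ev)/(AUC_iv/D_iv) = (133.2375/1000)/(51.1/250) = 0.1332375/0.2044 = 0.6518

F = 0.652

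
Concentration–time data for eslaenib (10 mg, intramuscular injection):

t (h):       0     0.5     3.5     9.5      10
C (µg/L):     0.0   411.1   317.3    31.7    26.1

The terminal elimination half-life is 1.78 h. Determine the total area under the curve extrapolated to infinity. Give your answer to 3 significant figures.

Trapezoidal AUC_0→10:
  [0→0.5]: (0.0+411.1)/2 × 0.5 = 102.775
  [0.5→3.5]: (411.1+317.3)/2 × 3 = 1092.6
  [3.5→9.5]: (317.3+31.7)/2 × 6 = 1047.0
  [9.5→10]: (31.7+26.1)/2 × 0.5 = 14.45
  Sum = 2256.825 µg/L·h
k_e = ln2 / t½ = 0.693147 / 1.78 = 0.3894 h^-1
Extrapolated tail: C_last / k_e = 26.1 / 0.3894 = 67.026
AUC_0→∞ = 2256.825 + 67.026 = 2323.851 µg/L·h

AUC = 2320 µg/L·h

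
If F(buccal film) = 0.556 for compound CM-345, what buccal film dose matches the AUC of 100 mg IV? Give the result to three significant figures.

D_buccal = 180 mg

For equal systemic exposure: F × D_ev = D_iv
D_ev = D_iv / F = 100 / 0.556 = 179.856 mg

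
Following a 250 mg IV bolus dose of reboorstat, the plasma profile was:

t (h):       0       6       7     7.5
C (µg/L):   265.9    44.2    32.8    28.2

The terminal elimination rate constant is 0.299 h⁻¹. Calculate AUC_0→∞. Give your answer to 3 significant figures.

Trapezoidal AUC_0→7.5:
  [0→6]: (265.9+44.2)/2 × 6 = 930.3
  [6→7]: (44.2+32.8)/2 × 1 = 38.5
  [7→7.5]: (32.8+28.2)/2 × 0.5 = 15.25
  Sum = 984.05 µg/L·h
Extrapolated tail: C_last / k_e = 28.2 / 0.299 = 94.314
AUC_0→∞ = 984.05 + 94.314 = 1078.364 µg/L·h

AUC = 1080 µg/L·h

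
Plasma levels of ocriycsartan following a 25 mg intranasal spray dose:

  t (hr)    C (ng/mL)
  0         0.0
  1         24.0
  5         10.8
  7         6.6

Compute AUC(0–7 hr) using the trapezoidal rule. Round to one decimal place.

AUC = 99.0 ng/mL·hr

Trapezoidal AUC_0→7:
  [0→1]: (0.0+24.0)/2 × 1 = 12.0
  [1→5]: (24.0+10.8)/2 × 4 = 69.6
  [5→7]: (10.8+6.6)/2 × 2 = 17.4
  Sum = 99.0 ng/mL·hr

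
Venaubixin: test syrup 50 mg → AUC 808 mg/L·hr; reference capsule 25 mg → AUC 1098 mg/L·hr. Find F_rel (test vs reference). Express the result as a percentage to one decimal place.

F_rel = (AUC_test/D_test) / (AUC_ref/D_ref)
      = (808/50) / (1098/25)
      = 16.16 / 43.92 = 0.3679 = 36.79%

F_rel = 36.8%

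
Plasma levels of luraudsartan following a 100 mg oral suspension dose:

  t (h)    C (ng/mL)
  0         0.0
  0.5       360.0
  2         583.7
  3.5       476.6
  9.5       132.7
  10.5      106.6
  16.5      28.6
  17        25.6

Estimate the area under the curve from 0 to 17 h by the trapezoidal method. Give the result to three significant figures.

Trapezoidal AUC_0→17:
  [0→0.5]: (0.0+360.0)/2 × 0.5 = 90.0
  [0.5→2]: (360.0+583.7)/2 × 1.5 = 707.775
  [2→3.5]: (583.7+476.6)/2 × 1.5 = 795.225
  [3.5→9.5]: (476.6+132.7)/2 × 6 = 1827.9
  [9.5→10.5]: (132.7+106.6)/2 × 1 = 119.65
  [10.5→16.5]: (106.6+28.6)/2 × 6 = 405.6
  [16.5→17]: (28.6+25.6)/2 × 0.5 = 13.55
  Sum = 3959.7 ng/mL·h

AUC = 3960 ng/mL·h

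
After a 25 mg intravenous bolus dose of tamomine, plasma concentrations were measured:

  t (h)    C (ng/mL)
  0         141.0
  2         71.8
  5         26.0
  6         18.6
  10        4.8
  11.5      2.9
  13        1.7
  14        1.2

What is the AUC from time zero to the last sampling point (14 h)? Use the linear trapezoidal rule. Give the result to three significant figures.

AUC = 439 ng/mL·h

Trapezoidal AUC_0→14:
  [0→2]: (141.0+71.8)/2 × 2 = 212.8
  [2→5]: (71.8+26.0)/2 × 3 = 146.7
  [5→6]: (26.0+18.6)/2 × 1 = 22.3
  [6→10]: (18.6+4.8)/2 × 4 = 46.8
  [10→11.5]: (4.8+2.9)/2 × 1.5 = 5.775
  [11.5→13]: (2.9+1.7)/2 × 1.5 = 3.45
  [13→14]: (1.7+1.2)/2 × 1 = 1.45
  Sum = 439.275 ng/mL·h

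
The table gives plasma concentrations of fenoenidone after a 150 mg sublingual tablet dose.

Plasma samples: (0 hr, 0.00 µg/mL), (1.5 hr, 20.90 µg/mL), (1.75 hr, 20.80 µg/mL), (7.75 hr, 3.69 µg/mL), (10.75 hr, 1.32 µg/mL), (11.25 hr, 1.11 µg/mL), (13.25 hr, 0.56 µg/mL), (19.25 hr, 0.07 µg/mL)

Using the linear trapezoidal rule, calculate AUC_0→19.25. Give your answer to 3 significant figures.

Trapezoidal AUC_0→19.25:
  [0→1.5]: (0.00+20.90)/2 × 1.5 = 15.675
  [1.5→1.75]: (20.90+20.80)/2 × 0.25 = 5.2125
  [1.75→7.75]: (20.80+3.69)/2 × 6 = 73.47
  [7.75→10.75]: (3.69+1.32)/2 × 3 = 7.515
  [10.75→11.25]: (1.32+1.11)/2 × 0.5 = 0.6075
  [11.25→13.25]: (1.11+0.56)/2 × 2 = 1.67
  [13.25→19.25]: (0.56+0.07)/2 × 6 = 1.89
  Sum = 106.04 µg/mL·hr

AUC = 106 µg/mL·hr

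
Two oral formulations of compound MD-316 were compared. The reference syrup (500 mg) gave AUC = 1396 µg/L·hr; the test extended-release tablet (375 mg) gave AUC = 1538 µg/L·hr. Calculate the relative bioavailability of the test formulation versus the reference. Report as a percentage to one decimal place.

F_rel = (AUC_test/D_test) / (AUC_ref/D_ref)
      = (1538/375) / (1396/500)
      = 4.10133 / 2.792 = 1.4690 = 146.90%

F_rel = 146.9%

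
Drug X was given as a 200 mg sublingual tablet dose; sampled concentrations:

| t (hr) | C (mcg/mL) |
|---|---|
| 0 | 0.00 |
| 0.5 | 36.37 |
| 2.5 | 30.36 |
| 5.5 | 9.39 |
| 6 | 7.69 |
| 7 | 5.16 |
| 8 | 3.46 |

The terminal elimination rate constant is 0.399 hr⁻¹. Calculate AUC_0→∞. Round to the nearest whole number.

AUC = 159 mcg/mL·hr

Trapezoidal AUC_0→8:
  [0→0.5]: (0.00+36.37)/2 × 0.5 = 9.0925
  [0.5→2.5]: (36.37+30.36)/2 × 2 = 66.73
  [2.5→5.5]: (30.36+9.39)/2 × 3 = 59.625
  [5.5→6]: (9.39+7.69)/2 × 0.5 = 4.27
  [6→7]: (7.69+5.16)/2 × 1 = 6.425
  [7→8]: (5.16+3.46)/2 × 1 = 4.31
  Sum = 150.4525 mcg/mL·hr
Extrapolated tail: C_last / k_e = 3.46 / 0.399 = 8.672
AUC_0→∞ = 150.4525 + 8.672 = 159.1245 mcg/mL·hr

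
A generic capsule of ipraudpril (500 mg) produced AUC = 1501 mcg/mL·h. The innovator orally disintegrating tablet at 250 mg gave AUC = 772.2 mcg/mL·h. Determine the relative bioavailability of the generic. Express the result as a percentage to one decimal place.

F_rel = 97.2%

F_rel = (AUC_test/D_test) / (AUC_ref/D_ref)
      = (1501/500) / (772.2/250)
      = 3.002 / 3.0888 = 0.9719 = 97.19%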